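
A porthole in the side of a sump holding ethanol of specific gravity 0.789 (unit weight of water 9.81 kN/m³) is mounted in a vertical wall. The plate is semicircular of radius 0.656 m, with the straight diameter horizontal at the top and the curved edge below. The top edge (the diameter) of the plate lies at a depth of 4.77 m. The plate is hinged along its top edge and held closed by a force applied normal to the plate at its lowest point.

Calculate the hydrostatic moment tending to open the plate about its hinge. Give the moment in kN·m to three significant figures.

M ≈ 7.51 kN·m

γ = 0.789 × 9.81 = 7.74009 kN/m³.
The centroid of a semicircle lies 4r/(3π) = 0.278415 m from the diameter, here below the top edge, so the centroid depth is h_c = 4.77 + 0.278415 = 5.04841 m.
A = πr²/2 = π × 0.656²/2 = 0.67597 m².
Resultant F = γ·h_c·A = 7.74009 × 5.04841 × 0.67597 = 26.4136 kN.
I_c = (π/8 − 8/(9π))·r⁴ = 0.109757 × 0.656⁴ = 0.0203258 m⁴.
Centre of pressure: y_p = y_c + I_c/(y_c·A) = 5.04841 + 0.0203258/(5.04841 × 0.67597) = 5.04841 + 0.00595615 = 5.05437 m along the plane.
The resultant acts 0.278415 + 0.00595615 = 0.284371 m (along the plate) below the hinge at the top edge, so the moment about the hinge is M = F × 0.284371 = 26.4136 × 0.284371 = 7.51126 kN·m.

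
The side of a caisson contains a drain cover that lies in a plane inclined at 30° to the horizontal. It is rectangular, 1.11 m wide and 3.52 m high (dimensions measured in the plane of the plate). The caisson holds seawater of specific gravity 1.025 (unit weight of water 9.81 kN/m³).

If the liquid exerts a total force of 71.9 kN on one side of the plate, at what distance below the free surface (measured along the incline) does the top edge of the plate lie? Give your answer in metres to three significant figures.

y_top ≈ 1.90 m

γ = 1.025 × 9.81 = 10.05525 kN/m³.
A = 1.11 × 3.52 = 3.9072 m².
From F = γ·h_c·A, the centroid depth is h_c = 71.9/(10.05525 × 3.9072) = 1.83008 m.
Let θ = 30° be the plate's angle to the horizontal; measure y along the incline from where the plane meets the free surface. Vertical depth h = y·sinθ with sinθ = 0.500000.
Along the incline, y_c = h_c/sinθ = 1.83008/0.500000 = 3.66016 m.
The centroid lies 3.52/2 = 1.76 m below the top edge, so the top edge sits at y_top = 3.66016 − 1.76 = 1.90016 m along the incline.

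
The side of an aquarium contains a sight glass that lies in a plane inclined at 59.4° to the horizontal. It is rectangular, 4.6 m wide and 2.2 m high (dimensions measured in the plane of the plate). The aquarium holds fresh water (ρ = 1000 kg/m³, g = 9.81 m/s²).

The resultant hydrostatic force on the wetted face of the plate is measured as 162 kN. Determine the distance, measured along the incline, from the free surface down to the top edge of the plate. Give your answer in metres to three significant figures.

y_top ≈ 0.796 m

γ = ρg = 1000 × 9.81 = 9810 N/m³ = 9.81 kN/m³.
A = 4.6 × 2.2 = 10.12 m².
From F = γ·h_c·A, the centroid depth is h_c = 162/(9.81 × 10.12) = 1.63179 m.
Let θ = 59.4° be the plate's angle to the horizontal; measure y along the incline from where the plane meets the free surface. Vertical depth h = y·sinθ with sinθ = 0.860742.
Along the incline, y_c = h_c/sinθ = 1.63179/0.860742 = 1.89579 m.
The centroid lies 2.2/2 = 1.1 m below the top edge, so the top edge sits at y_top = 1.89579 − 1.1 = 0.79579 m along the incline.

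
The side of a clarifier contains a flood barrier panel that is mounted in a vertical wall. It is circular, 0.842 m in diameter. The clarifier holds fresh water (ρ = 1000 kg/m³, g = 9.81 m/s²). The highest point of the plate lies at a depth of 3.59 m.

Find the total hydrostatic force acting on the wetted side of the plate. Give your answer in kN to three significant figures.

F ≈ 21.9 kN

γ = ρg = 1000 × 9.81 = 9810 N/m³ = 9.81 kN/m³.
The centroid is at the centre, 0.421 m below the top of the plate, so the centroid depth is h_c = 3.59 + 0.421 = 4.011 m.
A = π(0.421)² = 0.556819 m².
Resultant F = γ·h_c·A = 9.81 × 4.011 × 0.556819 = 21.9097 kN.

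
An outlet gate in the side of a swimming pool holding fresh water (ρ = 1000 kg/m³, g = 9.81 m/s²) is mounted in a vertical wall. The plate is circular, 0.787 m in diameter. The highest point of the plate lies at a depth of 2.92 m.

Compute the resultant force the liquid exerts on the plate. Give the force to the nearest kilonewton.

γ = ρg = 1000 × 9.81 = 9810 N/m³ = 9.81 kN/m³.
The centroid is at the centre, 0.3935 m below the top of the plate, so the centroid depth is h_c = 2.92 + 0.3935 = 3.3135 m.
A = π(0.3935)² = 0.486451 m².
Resultant F = γ·h_c·A = 9.81 × 3.3135 × 0.486451 = 15.8123 kN.

F ≈ 16 kN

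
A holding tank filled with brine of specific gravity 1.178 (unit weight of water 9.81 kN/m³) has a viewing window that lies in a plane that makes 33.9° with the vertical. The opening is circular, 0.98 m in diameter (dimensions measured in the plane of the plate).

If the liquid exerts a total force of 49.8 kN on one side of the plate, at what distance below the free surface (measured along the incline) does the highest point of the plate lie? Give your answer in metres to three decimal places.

y_top ≈ 6.393 m

γ = 1.178 × 9.81 = 11.55618 kN/m³.
A = π(0.49)² = 0.754296 m².
From F = γ·h_c·A, the centroid depth is h_c = 49.8/(11.55618 × 0.754296) = 5.71312 m.
The plate makes 33.9° with the vertical, i.e. θ = 90° − 33.9° = 56.1° to the horizontal. Measuring y along the incline from the free-surface line, vertical depth h = y·sinθ with sinθ = 0.830012.
Along the incline, y_c = h_c/sinθ = 5.71312/0.830012 = 6.88318 m.
The centroid is at the centre, 0.49 m below the top of the plate, so the highest point sits at y_top = 6.88318 − 0.49 = 6.39318 m along the incline.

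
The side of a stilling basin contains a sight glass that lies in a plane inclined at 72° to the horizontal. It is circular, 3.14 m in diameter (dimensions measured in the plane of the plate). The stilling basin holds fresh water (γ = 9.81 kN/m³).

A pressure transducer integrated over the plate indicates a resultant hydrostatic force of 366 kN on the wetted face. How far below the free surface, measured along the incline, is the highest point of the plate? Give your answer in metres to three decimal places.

γ = 9.81 kN/m³.
A = π(1.57)² = 7.74371 m².
From F = γ·h_c·A, the centroid depth is h_c = 366/(9.81 × 7.74371) = 4.81796 m.
Let θ = 72° be the plate's angle to the horizontal; measure y along the incline from where the plane meets the free surface. Vertical depth h = y·sinθ with sinθ = 0.951057.
Along the incline, y_c = h_c/sinθ = 4.81796/0.951057 = 5.0659 m.
The centroid is at the centre, 1.57 m below the top of the plate, so the highest point sits at y_top = 5.0659 − 1.57 = 3.4959 m along the incline.

y_top ≈ 3.496 m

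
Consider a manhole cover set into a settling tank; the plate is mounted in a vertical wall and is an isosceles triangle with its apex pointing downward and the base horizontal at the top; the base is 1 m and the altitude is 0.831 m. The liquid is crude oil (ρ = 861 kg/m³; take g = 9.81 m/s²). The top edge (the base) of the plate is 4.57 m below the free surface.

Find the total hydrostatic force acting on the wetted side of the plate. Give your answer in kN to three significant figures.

γ = ρg = 861 × 9.81 / 1000 = 8.44641 kN/m³.
With the apex down, the centroid sits h/3 = 0.831/3 = 0.277 m below the base (the top edge), so the centroid depth is h_c = 4.57 + 0.277 = 4.847 m.
A = ½ × 1 × 0.831 = 0.4155 m².
Resultant F = γ·h_c·A = 8.44641 × 4.847 × 0.4155 = 17.0105 kN.

F ≈ 17.0 kN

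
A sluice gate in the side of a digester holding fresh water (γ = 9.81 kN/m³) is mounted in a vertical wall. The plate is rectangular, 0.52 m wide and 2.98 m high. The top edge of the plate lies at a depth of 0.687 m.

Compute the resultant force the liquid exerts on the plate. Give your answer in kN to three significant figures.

F ≈ 33.1 kN

γ = 9.81 kN/m³.
The centroid lies 2.98/2 = 1.49 m below the top edge, so the centroid depth is h_c = 0.687 + 1.49 = 2.177 m.
A = 0.52 × 2.98 = 1.5496 m².
Resultant F = γ·h_c·A = 9.81 × 2.177 × 1.5496 = 33.0938 kN.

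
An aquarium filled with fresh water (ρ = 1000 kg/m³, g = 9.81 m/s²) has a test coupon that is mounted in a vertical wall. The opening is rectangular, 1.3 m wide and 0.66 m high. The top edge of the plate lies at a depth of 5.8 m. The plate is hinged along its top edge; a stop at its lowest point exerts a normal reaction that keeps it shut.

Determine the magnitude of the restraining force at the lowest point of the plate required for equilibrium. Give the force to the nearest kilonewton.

P ≈ 26 kN

γ = ρg = 1000 × 9.81 = 9810 N/m³ = 9.81 kN/m³.
The centroid lies 0.66/2 = 0.33 m below the top edge, so the centroid depth is h_c = 5.8 + 0.33 = 6.13 m.
A = 1.3 × 0.66 = 0.858 m².
Resultant F = γ·h_c·A = 9.81 × 6.13 × 0.858 = 51.5961 kN.
I_c = b·h³/12 = 1.3 × 0.66³/12 = 0.0311454 m⁴.
Centre of pressure: y_p = y_c + I_c/(y_c·A) = 6.13 + 0.0311454/(6.13 × 0.858) = 6.13 + 0.0059217 = 6.13592 m along the plane.
The resultant acts 0.33 + 0.0059217 = 0.335922 m (along the plate) below the hinge at the top edge, so the moment about the hinge is M = F × 0.335922 = 51.5961 × 0.335922 = 17.3323 kN·m.
A normal force at the bottom, 0.66 m from the hinge, must supply this moment: P = 17.3323/0.66 = 26.2611 kN.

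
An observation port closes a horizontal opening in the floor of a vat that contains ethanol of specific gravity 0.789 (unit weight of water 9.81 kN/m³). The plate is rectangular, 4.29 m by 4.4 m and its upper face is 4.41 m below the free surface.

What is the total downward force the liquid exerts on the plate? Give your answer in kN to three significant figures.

γ = 0.789 × 9.81 = 7.74009 kN/m³.
The plate is horizontal, so pressure is uniform at p = γ·h = 7.74009 × 4.41 = 34.1338 kN/m².
A = 4.29 × 4.4 = 18.876 m².
F = p·A = 34.1338 × 18.876 = 644.31 kN.

F ≈ 644 kN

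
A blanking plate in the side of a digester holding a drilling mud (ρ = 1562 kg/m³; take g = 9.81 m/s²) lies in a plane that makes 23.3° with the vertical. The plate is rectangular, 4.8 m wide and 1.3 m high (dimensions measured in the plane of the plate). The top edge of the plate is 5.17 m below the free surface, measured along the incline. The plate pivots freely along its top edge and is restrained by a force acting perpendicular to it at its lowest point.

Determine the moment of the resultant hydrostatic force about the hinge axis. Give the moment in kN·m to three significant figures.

γ = ρg = 1562 × 9.81 / 1000 = 15.32322 kN/m³.
The plate makes 23.3° with the vertical, i.e. θ = 90° − 23.3° = 66.7° to the horizontal. Measuring y along the incline from the free-surface line, vertical depth h = y·sinθ with sinθ = 0.918446.
The centroid lies 1.3/2 = 0.65 m below the top edge, so y_c = 5.17 + 0.65 = 5.82 m and h_c = 5.82 × 0.918446 = 5.34536 m.
A = 4.8 × 1.3 = 6.24 m².
Resultant F = γ·h_c·A = 15.32322 × 5.34536 × 6.24 = 511.107 kN.
I_c = b·h³/12 = 4.8 × 1.3³/12 = 0.8788 m⁴.
Centre of pressure: y_p = y_c + I_c/(y_c·A) = 5.82 + 0.8788/(5.82 × 6.24) = 5.82 + 0.0241982 = 5.8442 m along the plane.
The resultant acts 0.65 + 0.0241982 = 0.674198 m (along the plate) below the hinge at the top edge, so the moment about the hinge is M = F × 0.674198 = 511.107 × 0.674198 = 344.587 kN·m.

M ≈ 345 kN·m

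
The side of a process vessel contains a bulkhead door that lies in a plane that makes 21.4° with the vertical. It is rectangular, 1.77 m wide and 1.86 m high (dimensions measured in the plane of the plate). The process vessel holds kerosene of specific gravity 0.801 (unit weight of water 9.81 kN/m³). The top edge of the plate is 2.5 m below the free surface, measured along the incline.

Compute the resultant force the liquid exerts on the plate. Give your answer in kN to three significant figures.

γ = 0.801 × 9.81 = 7.85781 kN/m³.
The plate makes 21.4° with the vertical, i.e. θ = 90° − 21.4° = 68.6° to the horizontal. Measuring y along the incline from the free-surface line, vertical depth h = y·sinθ with sinθ = 0.931056.
The centroid lies 1.86/2 = 0.93 m below the top edge, so y_c = 2.5 + 0.93 = 3.43 m and h_c = 3.43 × 0.931056 = 3.19352 m.
A = 1.77 × 1.86 = 3.2922 m².
Resultant F = γ·h_c·A = 7.85781 × 3.19352 × 3.2922 = 82.6147 kN.

F ≈ 82.6 kN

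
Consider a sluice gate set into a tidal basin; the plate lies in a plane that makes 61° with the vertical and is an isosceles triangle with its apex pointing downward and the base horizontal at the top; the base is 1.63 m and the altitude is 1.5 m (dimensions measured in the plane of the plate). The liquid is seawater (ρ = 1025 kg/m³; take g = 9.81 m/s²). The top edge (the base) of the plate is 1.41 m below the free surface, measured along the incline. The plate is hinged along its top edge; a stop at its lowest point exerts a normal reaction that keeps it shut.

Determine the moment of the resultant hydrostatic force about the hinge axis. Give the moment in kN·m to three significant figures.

M ≈ 6.44 kN·m

γ = ρg = 1025 × 9.81 / 1000 = 10.05525 kN/m³.
The plate makes 61° with the vertical, i.e. θ = 90° − 61° = 29° to the horizontal. Measuring y along the incline from the free-surface line, vertical depth h = y·sinθ with sinθ = 0.484810.
With the apex down, the centroid sits h/3 = 1.5/3 = 0.5 m below the base (the top edge), so y_c = 1.41 + 0.5 = 1.91 m and h_c = 1.91 × 0.484810 = 0.925987 m.
A = ½ × 1.63 × 1.5 = 1.2225 m².
Resultant F = γ·h_c·A = 10.05525 × 0.925987 × 1.2225 = 11.3827 kN.
I_c = b·h³/36 = 1.63 × 1.5³/36 = 0.152812 m⁴.
Centre of pressure: y_p = y_c + I_c/(y_c·A) = 1.91 + 0.152812/(1.91 × 1.2225) = 1.91 + 0.0654448 = 1.97544 m along the plane.
The resultant acts 0.5 + 0.0654448 = 0.565445 m (along the plate) below the hinge at the top edge, so the moment about the hinge is M = F × 0.565445 = 11.3827 × 0.565445 = 6.43629 kN·m.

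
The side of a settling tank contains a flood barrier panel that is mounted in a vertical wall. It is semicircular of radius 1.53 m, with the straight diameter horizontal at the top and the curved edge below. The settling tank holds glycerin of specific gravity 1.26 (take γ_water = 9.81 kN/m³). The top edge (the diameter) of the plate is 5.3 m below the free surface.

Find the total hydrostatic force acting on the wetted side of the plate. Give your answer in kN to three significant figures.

F ≈ 270 kN

γ = 1.26 × 9.81 = 12.3606 kN/m³.
The centroid of a semicircle lies 4r/(3π) = 0.649352 m from the diameter, here below the top edge, so the centroid depth is h_c = 5.3 + 0.649352 = 5.94935 m.
A = πr²/2 = π × 1.53²/2 = 3.67708 m².
Resultant F = γ·h_c·A = 12.3606 × 5.94935 × 3.67708 = 270.403 kN.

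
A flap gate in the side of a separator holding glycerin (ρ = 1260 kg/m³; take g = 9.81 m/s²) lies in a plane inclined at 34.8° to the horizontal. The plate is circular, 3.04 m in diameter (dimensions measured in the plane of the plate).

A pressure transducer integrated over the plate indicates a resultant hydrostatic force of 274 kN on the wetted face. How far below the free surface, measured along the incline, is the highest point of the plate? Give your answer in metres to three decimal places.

γ = ρg = 1260 × 9.81 / 1000 = 12.3606 kN/m³.
A = π(1.52)² = 7.25834 m².
From F = γ·h_c·A, the centroid depth is h_c = 274/(12.3606 × 7.25834) = 3.05403 m.
Let θ = 34.8° be the plate's angle to the horizontal; measure y along the incline from where the plane meets the free surface. Vertical depth h = y·sinθ with sinθ = 0.570714.
Along the incline, y_c = h_c/sinθ = 3.05403/0.570714 = 5.35124 m.
The centroid is at the centre, 1.52 m below the top of the plate, so the highest point sits at y_top = 5.35124 − 1.52 = 3.83124 m along the incline.

y_top ≈ 3.831 m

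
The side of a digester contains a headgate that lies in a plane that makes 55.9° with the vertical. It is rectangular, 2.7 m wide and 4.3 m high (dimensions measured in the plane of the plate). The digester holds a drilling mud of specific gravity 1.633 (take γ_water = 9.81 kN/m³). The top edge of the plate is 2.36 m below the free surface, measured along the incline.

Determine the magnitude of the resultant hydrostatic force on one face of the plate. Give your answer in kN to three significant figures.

F ≈ 470 kN

γ = 1.633 × 9.81 = 16.01973 kN/m³.
The plate makes 55.9° with the vertical, i.e. θ = 90° − 55.9° = 34.1° to the horizontal. Measuring y along the incline from the free-surface line, vertical depth h = y·sinθ with sinθ = 0.560639.
The centroid lies 4.3/2 = 2.15 m below the top edge, so y_c = 2.36 + 2.15 = 4.51 m and h_c = 4.51 × 0.560639 = 2.52848 m.
A = 2.7 × 4.3 = 11.61 m².
Resultant F = γ·h_c·A = 16.01973 × 2.52848 × 11.61 = 470.27 kN.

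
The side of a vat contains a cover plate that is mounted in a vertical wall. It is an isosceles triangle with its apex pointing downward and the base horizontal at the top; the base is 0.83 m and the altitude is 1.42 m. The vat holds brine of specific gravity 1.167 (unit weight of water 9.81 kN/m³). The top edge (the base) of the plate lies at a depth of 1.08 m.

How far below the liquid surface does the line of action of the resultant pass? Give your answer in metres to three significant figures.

γ = 1.167 × 9.81 = 11.44827 kN/m³.
With the apex down, the centroid sits h/3 = 1.42/3 = 0.473333 m below the base (the top edge), so the centroid depth is h_c = 1.08 + 0.473333 = 1.55333 m.
A = ½ × 0.83 × 1.42 = 0.5893 m².
Resultant F = γ·h_c·A = 11.44827 × 1.55333 × 0.5893 = 10.4795 kN.
I_c = b·h³/36 = 0.83 × 1.42³/36 = 0.0660147 m⁴.
Centre of pressure: y_p = y_c + I_c/(y_c·A) = 1.55333 + 0.0660147/(1.55333 × 0.5893) = 1.55333 + 0.0721175 = 1.62545 m along the plane.

h_p = 1.63 m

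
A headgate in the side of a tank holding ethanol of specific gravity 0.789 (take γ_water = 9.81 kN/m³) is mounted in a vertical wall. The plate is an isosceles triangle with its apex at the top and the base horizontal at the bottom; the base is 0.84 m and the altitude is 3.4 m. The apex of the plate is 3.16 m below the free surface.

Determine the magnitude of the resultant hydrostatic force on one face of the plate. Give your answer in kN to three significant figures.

γ = 0.789 × 9.81 = 7.74009 kN/m³.
With the apex up, the centroid sits 2h/3 = 2 × 3.4/3 = 2.26667 m below the apex, so the centroid depth is h_c = 3.16 + 2.26667 = 5.42667 m.
A = ½ × 0.84 × 3.4 = 1.428 m².
Resultant F = γ·h_c·A = 7.74009 × 5.42667 × 1.428 = 59.9802 kN.

F ≈ 60.0 kN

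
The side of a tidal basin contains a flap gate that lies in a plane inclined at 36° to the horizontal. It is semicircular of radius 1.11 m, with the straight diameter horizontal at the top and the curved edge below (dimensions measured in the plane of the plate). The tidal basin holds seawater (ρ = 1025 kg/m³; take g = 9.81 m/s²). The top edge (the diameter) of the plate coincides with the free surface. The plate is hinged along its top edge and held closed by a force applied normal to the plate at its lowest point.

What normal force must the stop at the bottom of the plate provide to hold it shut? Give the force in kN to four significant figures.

P ≈ 3.174 kN

γ = ρg = 1025 × 9.81 / 1000 = 10.05525 kN/m³.
Let θ = 36° be the plate's angle to the horizontal; measure y along the incline from where the plane meets the free surface. Vertical depth h = y·sinθ with sinθ = 0.587785.
The centroid of a semicircle lies 4r/(3π) = 0.471099 m from the diameter, here below the top edge, so y_c = 0.471099 m and h_c = 0.471099 × 0.587785 = 0.276905 m.
A = πr²/2 = π × 1.11²/2 = 1.93538 m².
Resultant F = γ·h_c·A = 10.05525 × 0.276905 × 1.93538 = 5.38877 kN.
I_c = (π/8 − 8/(9π))·r⁴ = 0.109757 × 1.11⁴ = 0.166619 m⁴.
Centre of pressure: y_p = y_c + I_c/(y_c·A) = 0.471099 + 0.166619/(0.471099 × 1.93538) = 0.471099 + 0.182745 = 0.653844 m along the plane.
The resultant acts 0.471099 + 0.182745 = 0.653844 m (along the plate) below the hinge at the top edge, so the moment about the hinge is M = F × 0.653844 = 5.38877 × 0.653844 = 3.52341 kN·m.
A normal force at the bottom, 1.11 m from the hinge, must supply this moment: P = 3.52341/1.11 = 3.17424 kN.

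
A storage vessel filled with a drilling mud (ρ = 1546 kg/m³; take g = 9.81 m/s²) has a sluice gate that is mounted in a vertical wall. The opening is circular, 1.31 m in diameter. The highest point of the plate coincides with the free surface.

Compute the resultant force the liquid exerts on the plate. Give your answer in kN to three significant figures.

γ = ρg = 1546 × 9.81 / 1000 = 15.16626 kN/m³.
The centroid is at the centre, 0.655 m below the top of the plate, so the centroid depth is h_c = 0.655 m.
A = π(0.655)² = 1.34782 m².
Resultant F = γ·h_c·A = 15.16626 × 0.655 × 1.34782 = 13.3891 kN.

F ≈ 13.4 kN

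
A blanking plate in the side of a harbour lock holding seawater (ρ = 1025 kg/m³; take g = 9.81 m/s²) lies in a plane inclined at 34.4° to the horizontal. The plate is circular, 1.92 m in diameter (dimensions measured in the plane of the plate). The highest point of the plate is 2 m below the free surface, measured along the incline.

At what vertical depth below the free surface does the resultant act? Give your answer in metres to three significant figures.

γ = ρg = 1025 × 9.81 / 1000 = 10.05525 kN/m³.
Let θ = 34.4° be the plate's angle to the horizontal; measure y along the incline from where the plane meets the free surface. Vertical depth h = y·sinθ with sinθ = 0.564967.
The centroid is at the centre, 0.96 m below the top of the plate, so y_c = 2 + 0.96 = 2.96 m and h_c = 2.96 × 0.564967 = 1.6723 m.
A = π(0.96)² = 2.89529 m².
Resultant F = γ·h_c·A = 10.05525 × 1.6723 × 2.89529 = 48.6854 kN.
I_c = πr⁴/4 = π × 0.96⁴/4 = 0.667075 m⁴.
Centre of pressure: y_p = y_c + I_c/(y_c·A) = 2.96 + 0.667075/(2.96 × 2.89529) = 2.96 + 0.0778379 = 3.03784 m along the plane.
Vertically, h_p = y_p·sinθ = 3.03784 × 0.564967 = 1.71628 m.

h_p = 1.72 m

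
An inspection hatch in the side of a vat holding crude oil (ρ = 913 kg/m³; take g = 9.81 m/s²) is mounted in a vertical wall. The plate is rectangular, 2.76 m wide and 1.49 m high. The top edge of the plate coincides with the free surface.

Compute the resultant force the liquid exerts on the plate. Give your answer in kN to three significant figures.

γ = ρg = 913 × 9.81 / 1000 = 8.95653 kN/m³.
The centroid lies 1.49/2 = 0.745 m below the top edge, so the centroid depth is h_c = 0.745 m.
A = 2.76 × 1.49 = 4.1124 m².
Resultant F = γ·h_c·A = 8.95653 × 0.745 × 4.1124 = 27.4405 kN.

F ≈ 27.4 kN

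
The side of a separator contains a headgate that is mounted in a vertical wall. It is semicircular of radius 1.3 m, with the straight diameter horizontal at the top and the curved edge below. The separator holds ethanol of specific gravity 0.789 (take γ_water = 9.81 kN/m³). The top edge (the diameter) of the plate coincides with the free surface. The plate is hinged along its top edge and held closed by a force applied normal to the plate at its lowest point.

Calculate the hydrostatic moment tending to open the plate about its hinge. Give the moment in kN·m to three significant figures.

M ≈ 8.68 kN·m

γ = 0.789 × 9.81 = 7.74009 kN/m³.
The centroid of a semicircle lies 4r/(3π) = 0.551737 m from the diameter, here below the top edge, so the centroid depth is h_c = 0.551737 m.
A = πr²/2 = π × 1.3²/2 = 2.65465 m².
Resultant F = γ·h_c·A = 7.74009 × 0.551737 × 2.65465 = 11.3367 kN.
I_c = (π/8 − 8/(9π))·r⁴ = 0.109757 × 1.3⁴ = 0.313477 m⁴.
Centre of pressure: y_p = y_c + I_c/(y_c·A) = 0.551737 + 0.313477/(0.551737 × 2.65465) = 0.551737 + 0.214026 = 0.765763 m along the plane.
The resultant acts 0.551737 + 0.214026 = 0.765763 m (along the plate) below the hinge at the top edge, so the moment about the hinge is M = F × 0.765763 = 11.3367 × 0.765763 = 8.68123 kN·m.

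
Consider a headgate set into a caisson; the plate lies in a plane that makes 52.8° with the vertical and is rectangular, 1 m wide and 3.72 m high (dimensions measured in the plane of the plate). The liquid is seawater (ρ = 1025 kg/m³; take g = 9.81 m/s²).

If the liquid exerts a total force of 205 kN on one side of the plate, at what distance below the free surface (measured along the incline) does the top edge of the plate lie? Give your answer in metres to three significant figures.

y_top ≈ 7.20 m

γ = ρg = 1025 × 9.81 / 1000 = 10.05525 kN/m³.
A = 1 × 3.72 = 3.72 m².
From F = γ·h_c·A, the centroid depth is h_c = 205/(10.05525 × 3.72) = 5.48047 m.
The plate makes 52.8° with the vertical, i.e. θ = 90° − 52.8° = 37.2° to the horizontal. Measuring y along the incline from the free-surface line, vertical depth h = y·sinθ with sinθ = 0.604599.
Along the incline, y_c = h_c/sinθ = 5.48047/0.604599 = 9.06464 m.
The centroid lies 3.72/2 = 1.86 m below the top edge, so the top edge sits at y_top = 9.06464 − 1.86 = 7.20464 m along the incline.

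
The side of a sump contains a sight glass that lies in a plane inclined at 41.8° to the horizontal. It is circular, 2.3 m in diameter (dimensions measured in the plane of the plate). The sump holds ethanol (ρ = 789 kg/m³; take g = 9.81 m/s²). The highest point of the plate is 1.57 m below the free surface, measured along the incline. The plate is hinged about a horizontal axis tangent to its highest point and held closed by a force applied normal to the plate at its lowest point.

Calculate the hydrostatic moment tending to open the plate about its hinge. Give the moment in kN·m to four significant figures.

γ = ρg = 789 × 9.81 / 1000 = 7.74009 kN/m³.
Let θ = 41.8° be the plate's angle to the horizontal; measure y along the incline from where the plane meets the free surface. Vertical depth h = y·sinθ with sinθ = 0.666532.
The centroid is at the centre, 1.15 m below the top of the plate, so y_c = 1.57 + 1.15 = 2.72 m and h_c = 2.72 × 0.666532 = 1.81297 m.
A = π(1.15)² = 4.15476 m².
Resultant F = γ·h_c·A = 7.74009 × 1.81297 × 4.15476 = 58.3019 kN.
I_c = πr⁴/4 = π × 1.15⁴/4 = 1.37367 m⁴.
Centre of pressure: y_p = y_c + I_c/(y_c·A) = 2.72 + 1.37367/(2.72 × 4.15476) = 2.72 + 0.121554 = 2.84155 m along the plane.
The resultant acts 1.15 + 0.121554 = 1.27155 m (along the plate) below the hinge at the top edge, so the moment about the hinge is M = F × 1.27155 = 58.3019 × 1.27155 = 74.1338 kN·m.

M ≈ 74.13 kN·m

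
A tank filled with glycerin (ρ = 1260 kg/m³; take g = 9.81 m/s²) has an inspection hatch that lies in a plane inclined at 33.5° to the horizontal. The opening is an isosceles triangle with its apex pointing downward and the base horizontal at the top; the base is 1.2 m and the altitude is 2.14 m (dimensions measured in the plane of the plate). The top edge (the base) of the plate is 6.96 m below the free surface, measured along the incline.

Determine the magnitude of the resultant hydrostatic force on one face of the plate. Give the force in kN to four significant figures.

γ = ρg = 1260 × 9.81 / 1000 = 12.3606 kN/m³.
Let θ = 33.5° be the plate's angle to the horizontal; measure y along the incline from where the plane meets the free surface. Vertical depth h = y·sinθ with sinθ = 0.551937.
With the apex down, the centroid sits h/3 = 2.14/3 = 0.713333 m below the base (the top edge), so y_c = 6.96 + 0.713333 = 7.67333 m and h_c = 7.67333 × 0.551937 = 4.23519 m.
A = ½ × 1.2 × 2.14 = 1.284 m².
Resultant F = γ·h_c·A = 12.3606 × 4.23519 × 1.284 = 67.2167 kN.

F ≈ 67.22 kN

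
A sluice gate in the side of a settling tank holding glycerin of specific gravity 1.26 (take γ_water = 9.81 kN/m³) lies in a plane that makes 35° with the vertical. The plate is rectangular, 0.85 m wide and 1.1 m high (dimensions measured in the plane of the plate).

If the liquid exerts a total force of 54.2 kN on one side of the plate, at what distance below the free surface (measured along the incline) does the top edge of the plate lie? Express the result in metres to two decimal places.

γ = 1.26 × 9.81 = 12.3606 kN/m³.
A = 0.85 × 1.1 = 0.935 m².
From F = γ·h_c·A, the centroid depth is h_c = 54.2/(12.3606 × 0.935) = 4.68973 m.
The plate makes 35° with the vertical, i.e. θ = 90° − 35° = 55° to the horizontal. Measuring y along the incline from the free-surface line, vertical depth h = y·sinθ with sinθ = 0.819152.
Along the incline, y_c = h_c/sinθ = 4.68973/0.819152 = 5.7251 m.
The centroid lies 1.1/2 = 0.55 m below the top edge, so the top edge sits at y_top = 5.7251 − 0.55 = 5.1751 m along the incline.

y_top ≈ 5.18 m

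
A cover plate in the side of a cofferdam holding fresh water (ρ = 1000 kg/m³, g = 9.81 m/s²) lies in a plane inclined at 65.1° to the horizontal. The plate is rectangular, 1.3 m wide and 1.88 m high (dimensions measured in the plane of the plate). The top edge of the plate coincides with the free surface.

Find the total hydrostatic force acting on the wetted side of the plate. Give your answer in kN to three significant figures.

γ = ρg = 1000 × 9.81 = 9810 N/m³ = 9.81 kN/m³.
Let θ = 65.1° be the plate's angle to the horizontal; measure y along the incline from where the plane meets the free surface. Vertical depth h = y·sinθ with sinθ = 0.907044.
The centroid lies 1.88/2 = 0.94 m below the top edge, so y_c = 0.94 m and h_c = 0.94 × 0.907044 = 0.852621 m.
A = 1.3 × 1.88 = 2.444 m².
Resultant F = γ·h_c·A = 9.81 × 0.852621 × 2.444 = 20.4421 kN.

F ≈ 20.4 kN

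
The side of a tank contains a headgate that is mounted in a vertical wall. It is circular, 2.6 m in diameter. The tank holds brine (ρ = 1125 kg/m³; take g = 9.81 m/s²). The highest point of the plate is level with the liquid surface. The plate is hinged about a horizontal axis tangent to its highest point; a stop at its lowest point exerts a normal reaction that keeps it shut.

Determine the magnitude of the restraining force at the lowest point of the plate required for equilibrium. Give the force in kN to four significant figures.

γ = ρg = 1125 × 9.81 / 1000 = 11.03625 kN/m³.
The centroid is at the centre, 1.3 m below the top of the plate, so the centroid depth is h_c = 1.3 m.
A = π(1.3)² = 5.30929 m².
Resultant F = γ·h_c·A = 11.03625 × 1.3 × 5.30929 = 76.173 kN.
I_c = πr⁴/4 = π × 1.3⁴/4 = 2.24318 m⁴.
Centre of pressure: y_p = y_c + I_c/(y_c·A) = 1.3 + 2.24318/(1.3 × 5.30929) = 1.3 + 0.325001 = 1.625 m along the plane.
The resultant acts 1.3 + 0.325001 = 1.625 m (along the plate) below the hinge at the top edge, so the moment about the hinge is M = F × 1.625 = 76.173 × 1.625 = 123.781 kN·m.
A normal force at the bottom, 2.6 m from the hinge, must supply this moment: P = 123.781/2.6 = 47.6081 kN.

P ≈ 47.61 kN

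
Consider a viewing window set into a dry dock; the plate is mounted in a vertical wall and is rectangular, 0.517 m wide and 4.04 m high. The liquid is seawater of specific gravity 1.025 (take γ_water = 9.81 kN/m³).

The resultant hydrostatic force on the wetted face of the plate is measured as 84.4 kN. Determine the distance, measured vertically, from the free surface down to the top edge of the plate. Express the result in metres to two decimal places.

γ = 1.025 × 9.81 = 10.05525 kN/m³.
A = 0.517 × 4.04 = 2.08868 m².
From F = γ·h_c·A, the centroid depth is h_c = 84.4/(10.05525 × 2.08868) = 4.01863 m.
The centroid lies 4.04/2 = 2.02 m below the top edge, so the top edge sits at h_top = 4.01863 − 2.02 = 1.99863 m below the surface.

d_top ≈ 2.00 m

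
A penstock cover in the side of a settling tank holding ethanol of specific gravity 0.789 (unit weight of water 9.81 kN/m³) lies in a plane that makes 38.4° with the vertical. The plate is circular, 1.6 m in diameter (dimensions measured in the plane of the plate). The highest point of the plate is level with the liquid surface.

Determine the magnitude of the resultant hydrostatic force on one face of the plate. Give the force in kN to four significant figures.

γ = 0.789 × 9.81 = 7.74009 kN/m³.
The plate makes 38.4° with the vertical, i.e. θ = 90° − 38.4° = 51.6° to the horizontal. Measuring y along the incline from the free-surface line, vertical depth h = y·sinθ with sinθ = 0.783693.
The centroid is at the centre, 0.8 m below the top of the plate, so y_c = 0.8 m and h_c = 0.8 × 0.783693 = 0.626954 m.
A = π(0.8)² = 2.01062 m².
Resultant F = γ·h_c·A = 7.74009 × 0.626954 × 2.01062 = 9.7569 kN.

F ≈ 9.757 kN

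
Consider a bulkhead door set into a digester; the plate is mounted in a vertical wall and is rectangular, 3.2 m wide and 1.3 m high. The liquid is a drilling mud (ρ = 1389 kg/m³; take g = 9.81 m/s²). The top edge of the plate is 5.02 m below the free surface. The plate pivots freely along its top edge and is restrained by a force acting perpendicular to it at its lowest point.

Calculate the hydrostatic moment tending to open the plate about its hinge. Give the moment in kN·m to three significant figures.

γ = ρg = 1389 × 9.81 / 1000 = 13.62609 kN/m³.
The centroid lies 1.3/2 = 0.65 m below the top edge, so the centroid depth is h_c = 5.02 + 0.65 = 5.67 m.
A = 3.2 × 1.3 = 4.16 m².
Resultant F = γ·h_c·A = 13.62609 × 5.67 × 4.16 = 321.401 kN.
I_c = b·h³/12 = 3.2 × 1.3³/12 = 0.585867 m⁴.
Centre of pressure: y_p = y_c + I_c/(y_c·A) = 5.67 + 0.585867/(5.67 × 4.16) = 5.67 + 0.0248383 = 5.69484 m along the plane.
The resultant acts 0.65 + 0.0248383 = 0.674838 m (along the plate) below the hinge at the top edge, so the moment about the hinge is M = F × 0.674838 = 321.401 × 0.674838 = 216.894 kN·m.

M ≈ 217 kN·m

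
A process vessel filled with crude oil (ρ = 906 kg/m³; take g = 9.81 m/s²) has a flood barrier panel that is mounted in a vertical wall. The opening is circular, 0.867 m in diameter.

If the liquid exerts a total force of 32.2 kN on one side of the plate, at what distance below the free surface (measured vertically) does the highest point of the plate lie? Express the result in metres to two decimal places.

d_top ≈ 5.70 m

γ = ρg = 906 × 9.81 / 1000 = 8.88786 kN/m³.
A = π(0.4335)² = 0.590375 m².
From F = γ·h_c·A, the centroid depth is h_c = 32.2/(8.88786 × 0.590375) = 6.13664 m.
The centroid is at the centre, 0.4335 m below the top of the plate, so the highest point sits at h_top = 6.13664 − 0.4335 = 5.70314 m below the surface.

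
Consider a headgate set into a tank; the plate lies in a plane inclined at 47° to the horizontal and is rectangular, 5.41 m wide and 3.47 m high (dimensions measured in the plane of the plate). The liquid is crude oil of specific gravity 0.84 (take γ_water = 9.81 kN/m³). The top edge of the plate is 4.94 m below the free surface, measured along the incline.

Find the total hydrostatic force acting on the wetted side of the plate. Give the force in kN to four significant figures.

γ = 0.84 × 9.81 = 8.2404 kN/m³.
Let θ = 47° be the plate's angle to the horizontal; measure y along the incline from where the plane meets the free surface. Vertical depth h = y·sinθ with sinθ = 0.731354.
The centroid lies 3.47/2 = 1.735 m below the top edge, so y_c = 4.94 + 1.735 = 6.675 m and h_c = 6.675 × 0.731354 = 4.88179 m.
A = 5.41 × 3.47 = 18.7727 m².
Resultant F = γ·h_c·A = 8.2404 × 4.88179 × 18.7727 = 755.186 kN.

F ≈ 755.2 kN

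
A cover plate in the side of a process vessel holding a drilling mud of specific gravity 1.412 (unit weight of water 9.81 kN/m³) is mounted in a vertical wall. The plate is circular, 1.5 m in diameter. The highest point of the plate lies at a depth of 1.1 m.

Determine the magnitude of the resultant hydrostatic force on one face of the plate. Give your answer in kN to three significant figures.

γ = 1.412 × 9.81 = 13.85172 kN/m³.
The centroid is at the centre, 0.75 m below the top of the plate, so the centroid depth is h_c = 1.1 + 0.75 = 1.85 m.
A = π(0.75)² = 1.76715 m².
Resultant F = γ·h_c·A = 13.85172 × 1.85 × 1.76715 = 45.2844 kN.

F ≈ 45.3 kN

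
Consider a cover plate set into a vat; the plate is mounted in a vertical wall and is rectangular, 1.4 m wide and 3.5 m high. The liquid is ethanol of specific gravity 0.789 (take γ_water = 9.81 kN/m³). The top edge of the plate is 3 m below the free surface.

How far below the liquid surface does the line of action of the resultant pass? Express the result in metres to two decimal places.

γ = 0.789 × 9.81 = 7.74009 kN/m³.
The centroid lies 3.5/2 = 1.75 m below the top edge, so the centroid depth is h_c = 3 + 1.75 = 4.75 m.
A = 1.4 × 3.5 = 4.9 m².
Resultant F = γ·h_c·A = 7.74009 × 4.75 × 4.9 = 180.151 kN.
I_c = b·h³/12 = 1.4 × 3.5³/12 = 5.00208 m⁴.
Centre of pressure: y_p = y_c + I_c/(y_c·A) = 4.75 + 5.00208/(4.75 × 4.9) = 4.75 + 0.214912 = 4.96491 m along the plane.

h_p = 4.96 m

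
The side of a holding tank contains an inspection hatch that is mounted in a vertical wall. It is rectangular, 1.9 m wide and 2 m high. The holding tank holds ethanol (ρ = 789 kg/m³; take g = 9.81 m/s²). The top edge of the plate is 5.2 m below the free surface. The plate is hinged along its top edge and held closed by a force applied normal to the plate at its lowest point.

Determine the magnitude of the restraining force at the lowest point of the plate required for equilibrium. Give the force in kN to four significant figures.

P ≈ 96.08 kN

γ = ρg = 789 × 9.81 / 1000 = 7.74009 kN/m³.
The centroid lies 2/2 = 1 m below the top edge, so the centroid depth is h_c = 5.2 + 1 = 6.2 m.
A = 1.9 × 2 = 3.8 m².
Resultant F = γ·h_c·A = 7.74009 × 6.2 × 3.8 = 182.357 kN.
I_c = b·h³/12 = 1.9 × 2³/12 = 1.26667 m⁴.
Centre of pressure: y_p = y_c + I_c/(y_c·A) = 6.2 + 1.26667/(6.2 × 3.8) = 6.2 + 0.0537636 = 6.25376 m along the plane.
The resultant acts 1 + 0.0537636 = 1.05376 m (along the plate) below the hinge at the top edge, so the moment about the hinge is M = F × 1.05376 = 182.357 × 1.05376 = 192.161 kN·m.
A normal force at the bottom, 2 m from the hinge, must supply this moment: P = 192.161/2 = 96.0805 kN.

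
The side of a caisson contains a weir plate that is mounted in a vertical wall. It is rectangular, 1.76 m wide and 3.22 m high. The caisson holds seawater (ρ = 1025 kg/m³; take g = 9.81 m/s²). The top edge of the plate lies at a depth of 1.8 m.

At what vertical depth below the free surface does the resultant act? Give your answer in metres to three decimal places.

γ = ρg = 1025 × 9.81 / 1000 = 10.05525 kN/m³.
The centroid lies 3.22/2 = 1.61 m below the top edge, so the centroid depth is h_c = 1.8 + 1.61 = 3.41 m.
A = 1.76 × 3.22 = 5.6672 m².
Resultant F = γ·h_c·A = 10.05525 × 3.41 × 5.6672 = 194.319 kN.
I_c = b·h³/12 = 1.76 × 3.22³/12 = 4.89665 m⁴.
Centre of pressure: y_p = y_c + I_c/(y_c·A) = 3.41 + 4.89665/(3.41 × 5.6672) = 3.41 + 0.253382 = 3.66338 m along the plane.

h_p = 3.663 m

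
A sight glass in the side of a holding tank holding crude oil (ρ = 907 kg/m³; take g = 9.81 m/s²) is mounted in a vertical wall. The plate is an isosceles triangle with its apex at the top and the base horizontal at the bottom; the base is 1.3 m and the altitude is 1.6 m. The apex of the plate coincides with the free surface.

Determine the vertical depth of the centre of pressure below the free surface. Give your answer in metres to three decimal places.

h_p = 1.200 m

γ = ρg = 907 × 9.81 / 1000 = 8.89767 kN/m³.
With the apex up, the centroid sits 2h/3 = 2 × 1.6/3 = 1.06667 m below the apex, so the centroid depth is h_c = 1.06667 m.
A = ½ × 1.3 × 1.6 = 1.04 m².
Resultant F = γ·h_c·A = 8.89767 × 1.06667 × 1.04 = 9.87051 kN.
I_c = b·h³/36 = 1.3 × 1.6³/36 = 0.147911 m⁴.
Centre of pressure: y_p = y_c + I_c/(y_c·A) = 1.06667 + 0.147911/(1.06667 × 1.04) = 1.06667 + 0.133333 = 1.2 m along the plane.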